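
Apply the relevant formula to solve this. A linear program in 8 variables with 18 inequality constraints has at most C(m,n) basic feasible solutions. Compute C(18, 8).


Each vertex corresponds to some choice of n active constraints out of m, so the number of vertices is at most C(m, n) = m! / (n!(m-n)!).
m = 18, n = 8
Numerator: 18 * 17 * 16 * 15 * 14 * 13 * 12 * 11
Denominator: 8! = 40320
C(18, 8) = 43758


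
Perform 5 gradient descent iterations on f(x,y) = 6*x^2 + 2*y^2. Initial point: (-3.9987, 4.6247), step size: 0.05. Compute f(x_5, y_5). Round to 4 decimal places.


Gradient descent on f(x,y) = 6*x^2 + 2*y^2.
Starting point: (-3.9987, 4.6247), alpha = 0.05
Step 1: grad_x = 2*6*-3.9987 = -47.9844, grad_y = 2*2*4.6247 = 18.4988
  x_1 = -3.9987 - 0.05*-47.9844 = -1.5995
  y_1 = 4.6247 - 0.05*18.4988 = 3.6998
Step 2: grad_x = 2*6*-1.5995 = -19.1938, grad_y = 2*2*3.6998 = 14.799
  x_2 = -1.5995 - 0.05*-19.1938 = -0.6398
  y_2 = 3.6998 - 0.05*14.799 = 2.9598
Step 3: grad_x = 2*6*-0.6398 = -7.6775, grad_y = 2*2*2.9598 = 11.8392
  x_3 = -0.6398 - 0.05*-7.6775 = -0.2559
  y_3 = 2.9598 - 0.05*11.8392 = 2.3678
Step 4: grad_x = 2*6*-0.2559 = -3.071, grad_y = 2*2*2.3678 = 9.4714
  x_4 = -0.2559 - 0.05*-3.071 = -0.1024
  y_4 = 2.3678 - 0.05*9.4714 = 1.8943
Step 5: grad_x = 2*6*-0.1024 = -1.2284, grad_y = 2*2*1.8943 = 7.5771
  x_5 = -0.1024 - 0.05*-1.2284 = -0.0409
  y_5 = 1.8943 - 0.05*7.5771 = 1.5154
f(-0.0409, 1.5154) = 6*(-0.0409)^2 + 2*1.5154^2 = 4.6031


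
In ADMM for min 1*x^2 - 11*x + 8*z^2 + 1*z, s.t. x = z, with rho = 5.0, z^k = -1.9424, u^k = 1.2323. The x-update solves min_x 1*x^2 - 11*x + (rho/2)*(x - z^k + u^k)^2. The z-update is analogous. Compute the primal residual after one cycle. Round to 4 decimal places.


ADMM iteration with rho = 5.0, z^k = -1.9424, u^k = 1.2323
Step 1: x-update.
Minimize 1*x^2 - 11*x + (5.0/2)*(x + 1.9424 + 1.2323)^2
FOC: (2*1 + 5.0)*x = 11 + 5.0*(-1.9424 - 1.2323)
x^{k+1} = -0.6962
Step 2: z-update.
Minimize 8*z^2 + 1*z + (5.0/2)*(-0.6962 - z + 1.2323)^2
FOC: (2*8 + 5.0)*z = -1 + 5.0*(-0.6962 + 1.2323)
z^{k+1} = 0.08
Step 3: u-update.
u^{k+1} = 1.2323 - 0.6962 - 0.08 = 0.4561
Step 4: Primal residual = |-0.6962 - 0.08| = 0.7762


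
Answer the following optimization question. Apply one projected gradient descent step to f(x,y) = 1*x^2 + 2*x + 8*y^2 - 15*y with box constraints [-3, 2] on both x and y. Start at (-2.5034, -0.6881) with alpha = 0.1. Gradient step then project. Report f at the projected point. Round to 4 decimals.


Step 1: Compute gradient at (-2.5034, -0.6881).
grad_x = 2*1*-2.5034 + 2 = -3.0068
grad_y = 2*8*-0.6881 - 15 = -26.0096
Step 2: Gradient step.
x_raw = -2.5034 - 0.1*-3.0068 = -2.2027
y_raw = -0.6881 - 0.1*-26.0096 = 1.9129
Step 3: Project onto [-3, 2].
x_proj = clip(-2.2027) = -2.2027
y_proj = clip(1.9129) = 1.9129
Step 4: Evaluate f.
f(-2.2027, 1.9129) = 1.0259


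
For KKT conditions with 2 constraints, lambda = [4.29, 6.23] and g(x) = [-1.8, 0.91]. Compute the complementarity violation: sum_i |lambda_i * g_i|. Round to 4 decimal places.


KKT complementary slackness check:
lambda_1 * g_1 = 4.29 * -1.8 = -7.722
lambda_2 * g_2 = 6.23 * 0.91 = 5.6693
Total violation = 7.722 + 5.6693 = 13.3913


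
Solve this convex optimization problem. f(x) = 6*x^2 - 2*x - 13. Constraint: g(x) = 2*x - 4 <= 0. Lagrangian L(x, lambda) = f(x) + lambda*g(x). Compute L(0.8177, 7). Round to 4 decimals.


Step 1: Evaluate f(x).
f(0.8177) = 6*0.8177^2 - 2*0.8177 - 13 = -10.6236
Step 2: Evaluate g(x).
g(0.8177) = 2*0.8177 - 4 = -2.3646
Step 3: Compute Lagrangian.
L = -10.6236 + 7*-2.3646 = -27.1758


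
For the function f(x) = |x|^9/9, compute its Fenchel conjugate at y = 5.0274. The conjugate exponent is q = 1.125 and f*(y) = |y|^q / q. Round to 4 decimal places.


The conjugate exponent q satisfies 1/p + 1/q = 1.
p = 9, so q = 9/(9 - 1) = 1.125
|y|^q = 5.0274^1.125 = 6.1519
f*(5.0274) = 6.1519 / 1.125 = 5.4684


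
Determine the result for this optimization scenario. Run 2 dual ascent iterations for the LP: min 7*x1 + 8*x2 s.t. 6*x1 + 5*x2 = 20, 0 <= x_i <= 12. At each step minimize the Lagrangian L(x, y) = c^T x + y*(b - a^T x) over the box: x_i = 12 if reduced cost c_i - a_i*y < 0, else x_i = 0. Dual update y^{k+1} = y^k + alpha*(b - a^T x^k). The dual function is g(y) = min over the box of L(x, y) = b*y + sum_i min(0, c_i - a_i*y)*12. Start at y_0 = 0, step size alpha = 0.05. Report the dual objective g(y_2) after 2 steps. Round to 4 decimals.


Dual ascent for LP: min 7*x1 + 8*x2, 6*x1 + 5*x2 = 20, 0 <= x_i <= 12
Step 1: y^k = 0.0, reduced costs: (7.0, 8.0)
  x^k = (0.0, 0.0), subgradient = b - a^T x = 20.0
  y^{k+1} = 0.0 + 0.05*20.0 = 1.0
Step 2: y^k = 1.0, reduced costs: (1.0, 3.0)
  x^k = (0.0, 0.0), subgradient = b - a^T x = 20.0
  y^{k+1} = 1.0 + 0.05*20.0 = 2.0
Dual objective at y_2 = 2.0: reduced costs (-5.0, -2.0), box minimizer x = (12.0, 12.0)
g(y_2) = b*y + (c1 - a1*y)*x1 + (c2 - a2*y)*x2 = 20*2.0 + (-5.0)*12.0 + (-2.0)*12.0 = 40.0 - 60.0 - 24.0 = -44.0


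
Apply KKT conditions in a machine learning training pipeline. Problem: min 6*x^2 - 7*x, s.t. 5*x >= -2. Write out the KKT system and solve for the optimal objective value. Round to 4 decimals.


Step 1: Try lambda = 0 (constraint inactive).
Stationarity: 2*6*x - 7 = 0
x* = 7/(2*6) = 7/12 = 0.5833 (rounded; the exact value 7/12 is used below)
Check constraint: 5*0.5833 = 2.9165 >= -2 -- satisfied.
Step 2: Compute optimal value.
f(x*) = 6*(7/12)^2 - 7*(7/12) = -2.0417


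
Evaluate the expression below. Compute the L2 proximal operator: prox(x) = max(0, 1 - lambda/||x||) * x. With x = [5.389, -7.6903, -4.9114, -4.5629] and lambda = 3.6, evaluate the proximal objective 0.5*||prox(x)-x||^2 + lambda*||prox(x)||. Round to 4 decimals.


Step 1: Compute ||x||.
||x|| = 11.5379
Step 2: Compute scaling factor.
scale = max(0, 1 - 3.6/11.5379) = 0.688
Step 3: prox(x) = [3.7076, -5.2908, -3.379, -3.1392]
||prox(x)|| = 7.9379
Step 4: Proximal objective.
0.5*||prox-x||^2 = 6.48
lambda*||prox|| = 28.5764
Total = 35.0566


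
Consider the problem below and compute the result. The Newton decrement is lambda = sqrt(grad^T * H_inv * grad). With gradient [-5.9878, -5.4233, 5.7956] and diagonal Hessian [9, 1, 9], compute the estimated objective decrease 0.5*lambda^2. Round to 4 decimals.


Step 1: H is diagonal, so H^(-1) * g = [-0.6653, -5.4233, 0.644].
Step 2: g^T H^(-1) g = sum_i g_i^2 / H_ii
  = (-5.9878)^2/9 + (-5.4233)^2/1 + (5.7956)^2/9
  = 3.9837 + 29.4122 + 3.7321 = 37.128
Step 3: Objective decrease = 0.5 * g^T H^(-1) g = 18.564


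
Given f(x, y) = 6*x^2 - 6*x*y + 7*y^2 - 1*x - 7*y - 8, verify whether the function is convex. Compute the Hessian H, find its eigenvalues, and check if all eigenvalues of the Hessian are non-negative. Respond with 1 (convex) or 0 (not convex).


The Hessian of f(x,y) = 6*x^2 - 6*x*y + 7*y^2 - 1*x - 7*y - 8 is:
H = [[12, -6], [-6, 14]]
Trace = 12 + 14 = 26
Determinant = 12*14 - (-6)^2 = 132
Discriminant = (26)^2 - 4*132 = 148.0
Eigenvalues: lambda_1 = 6.9172, lambda_2 = 19.0828
The function is convex.

1


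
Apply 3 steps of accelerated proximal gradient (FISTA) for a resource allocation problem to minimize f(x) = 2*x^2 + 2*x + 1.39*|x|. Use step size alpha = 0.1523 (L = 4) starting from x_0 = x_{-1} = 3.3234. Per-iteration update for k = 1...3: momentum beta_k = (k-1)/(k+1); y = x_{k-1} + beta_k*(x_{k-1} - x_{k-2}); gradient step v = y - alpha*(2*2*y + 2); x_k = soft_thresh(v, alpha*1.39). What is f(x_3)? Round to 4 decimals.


FISTA on f(x) = 2*x^2 + 2*x + 1.39*|x|
L = 4, alpha = 0.1523
Iteration 1: beta = 0.0, y = 3.3234 + 0.0*(3.3234 - 3.3234) = 3.3234
  grad(y) = 15.2936, v = y - alpha*grad = 0.9942
  prox(v) = soft_thresh(0.9942, 0.2117) = 0.7825
Iteration 2: beta = 0.3333, y = 0.7825 + 0.3333*(0.7825 - 3.3234) = -0.0645
  grad(y) = 1.7421, v = y - alpha*grad = -0.3298
  prox(v) = soft_thresh(-0.3298, 0.2117) = -0.1181
Iteration 3: beta = 0.5, y = -0.1181 + 0.5*(-0.1181 - 0.7825) = -0.5684
  grad(y) = -0.2736, v = y - alpha*grad = -0.5267
  prox(v) = soft_thresh(-0.5267, 0.2117) = -0.315
f(x_3) = 2*(-0.315)^2 + 2*(-0.315) + 1.39*|-0.315| = 0.0063


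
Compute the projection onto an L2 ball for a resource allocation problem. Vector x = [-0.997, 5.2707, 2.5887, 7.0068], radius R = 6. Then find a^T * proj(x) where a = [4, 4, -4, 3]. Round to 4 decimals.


Step 1: Compute ||x|| (intermediates to 6 decimals).
||x|| = sqrt((-0.997)^2 + 5.2707^2 + 2.5887^2 + 7.0068^2) = 9.196244
Step 2: Project.
Since ||x|| > R, scale = R/||x|| = 6/9.196244 = 0.65244, proj(x) = scale * x
proj(x) = [-0.650483, 3.438816, 1.688971, 4.571517]
Step 3: Dot product.
a^T * proj(x) = 4*(-0.650483) + 4*3.438816 - 4*1.688971 + 3*4.571517 = 18.112


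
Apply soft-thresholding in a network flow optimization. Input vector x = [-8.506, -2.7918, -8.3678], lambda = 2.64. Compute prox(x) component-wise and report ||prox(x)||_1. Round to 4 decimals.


Soft-thresholding with lambda = 2.64:
prox(-8.506) = sign(-8.506)*max(|-8.506| - 2.64, 0) = -5.866
prox(-2.7918) = sign(-2.7918)*max(|-2.7918| - 2.64, 0) = -0.1518
prox(-8.3678) = sign(-8.3678)*max(|-8.3678| - 2.64, 0) = -5.7278
prox(x) = [-5.866, -0.1518, -5.7278]
||prox(x)||_1 = 5.866 + 0.1518 + 5.7278 = 11.7456


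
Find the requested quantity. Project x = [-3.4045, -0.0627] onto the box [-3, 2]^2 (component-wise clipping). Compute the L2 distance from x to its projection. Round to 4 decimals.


Project each component onto [-3, 2].
clip(-3.4045) = -3.0, clip(-0.0627) = -0.0627
Projection = [-3.0, -0.0627]
Squared diffs: [0.1636, 0.0]
Distance = sqrt(0.1636) = 0.4045


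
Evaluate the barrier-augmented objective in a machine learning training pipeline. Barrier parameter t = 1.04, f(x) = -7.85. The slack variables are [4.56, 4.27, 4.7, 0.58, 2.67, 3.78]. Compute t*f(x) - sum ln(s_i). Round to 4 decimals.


Step 1: Compute log-barrier.
ln values: [1.5173, 1.4516, 1.5476, -0.5447, 0.9821, 1.3297]
phi = -(1.5173 + 1.4516 + 1.5476 - 0.5447 + 0.9821 + 1.3297) = -6.2836
Step 2: Compute augmented objective.
t*f(x) = 1.04*-7.85 = -8.164
Total = -8.164 - 6.2836 = -14.4476


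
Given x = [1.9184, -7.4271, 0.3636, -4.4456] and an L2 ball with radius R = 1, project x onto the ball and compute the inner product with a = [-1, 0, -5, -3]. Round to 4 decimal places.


Step 1: Compute ||x|| (intermediates to 6 decimals).
||x|| = sqrt(1.9184^2 + (-7.4271)^2 + 0.3636^2 + (-4.4456)^2) = 8.873423
Step 2: Project.
Since ||x|| > R, scale = R/||x|| = 1/8.873423 = 0.112696, proj(x) = scale * x
proj(x) = [0.216196, -0.837004, 0.040976, -0.501001]
Step 3: Dot product.
a^T * proj(x) = -1*0.216196 + 0*(-0.837004) - 5*0.040976 - 3*(-0.501001) = 1.0819


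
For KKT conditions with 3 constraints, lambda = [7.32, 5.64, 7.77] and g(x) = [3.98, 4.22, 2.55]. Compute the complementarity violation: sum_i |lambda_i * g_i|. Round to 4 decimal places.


KKT complementary slackness check:
lambda_1 * g_1 = 7.32 * 3.98 = 29.1336
lambda_2 * g_2 = 5.64 * 4.22 = 23.8008
lambda_3 * g_3 = 7.77 * 2.55 = 19.8135
Total violation = 29.1336 + 23.8008 + 19.8135 = 72.7479


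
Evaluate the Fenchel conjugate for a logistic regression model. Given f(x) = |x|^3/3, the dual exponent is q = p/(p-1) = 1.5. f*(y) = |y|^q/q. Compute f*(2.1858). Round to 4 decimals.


The conjugate exponent q satisfies 1/p + 1/q = 1.
p = 3, so q = 3/(3 - 1) = 1.5
|y|^q = 2.1858^1.5 = 3.2316
f*(2.1858) = 3.2316 / 1.5 = 2.1544


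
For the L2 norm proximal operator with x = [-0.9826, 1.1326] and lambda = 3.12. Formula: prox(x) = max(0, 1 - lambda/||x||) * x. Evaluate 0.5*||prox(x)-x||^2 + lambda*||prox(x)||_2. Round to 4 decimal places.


Step 1: Compute ||x||.
||x|| = 1.4994
Step 2: Compute scaling factor.
scale = max(0, 1 - 3.12/1.4994) = 0.0
Step 3: prox(x) = [-0.0, 0.0]
||prox(x)|| = 0.0
Step 4: Proximal objective.
0.5*||prox-x||^2 = 1.1241
lambda*||prox|| = 0.0
Total = 1.1241


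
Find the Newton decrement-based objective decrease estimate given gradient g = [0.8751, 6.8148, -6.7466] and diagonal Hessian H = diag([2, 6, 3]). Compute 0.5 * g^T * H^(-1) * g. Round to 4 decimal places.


Step 1: H is diagonal, so H^(-1) * g = [0.4376, 1.1358, -2.2489].
Step 2: g^T H^(-1) g = sum_i g_i^2 / H_ii
  = (0.8751)^2/2 + (6.8148)^2/6 + (-6.7466)^2/3
  = 0.3829 + 7.7402 + 15.1722 = 23.2954
Step 3: Objective decrease = 0.5 * g^T H^(-1) g = 11.6477


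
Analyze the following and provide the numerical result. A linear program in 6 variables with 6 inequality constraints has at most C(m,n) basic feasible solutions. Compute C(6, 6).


Each vertex corresponds to some choice of n active constraints out of m, so the number of vertices is at most C(m, n) = m! / (n!(m-n)!).
m = 6, n = 6
Numerator: 6 * 5 * 4 * 3 * 2 * 1
Denominator: 6! = 720
C(6, 6) = 1


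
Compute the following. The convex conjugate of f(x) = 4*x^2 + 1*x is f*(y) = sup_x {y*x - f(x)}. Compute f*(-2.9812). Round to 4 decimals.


f*(y) = sup_x {y*x - a*x^2 - b*x} = sup_x {(y-b)*x - a*x^2}
FOC: (y - b) - 2a*x = 0 => x* = (y - b)/(2a)
x* = (-2.9812 - 1)/(2*4) = -0.4977
f*(-2.9812) = (y-b)^2/(4a) = (-2.9812 - 1)^2/(4*4)
= 15.85/16 = 0.9906


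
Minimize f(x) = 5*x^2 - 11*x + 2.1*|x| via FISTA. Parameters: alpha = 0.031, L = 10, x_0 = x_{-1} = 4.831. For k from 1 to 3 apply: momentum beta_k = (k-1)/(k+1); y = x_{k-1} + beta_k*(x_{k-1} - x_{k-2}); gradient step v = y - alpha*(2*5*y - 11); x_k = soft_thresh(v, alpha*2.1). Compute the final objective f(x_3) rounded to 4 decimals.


FISTA on f(x) = 5*x^2 - 11*x + 2.1*|x|
L = 10, alpha = 0.031
Iteration 1: beta = 0.0, y = 4.831 + 0.0*(4.831 - 4.831) = 4.831
  grad(y) = 37.31, v = y - alpha*grad = 3.6744
  prox(v) = soft_thresh(3.6744, 0.0651) = 3.6093
Iteration 2: beta = 0.3333, y = 3.6093 + 0.3333*(3.6093 - 4.831) = 3.2021
  grad(y) = 21.0205, v = y - alpha*grad = 2.5504
  prox(v) = soft_thresh(2.5504, 0.0651) = 2.4853
Iteration 3: beta = 0.5, y = 2.4853 + 0.5*(2.4853 - 3.6093) = 1.9233
  grad(y) = 8.2333, v = y - alpha*grad = 1.6681
  prox(v) = soft_thresh(1.6681, 0.0651) = 1.603
f(x_3) = 5*1.603^2 - 11*1.603 + 2.1*|1.603| = -1.4187


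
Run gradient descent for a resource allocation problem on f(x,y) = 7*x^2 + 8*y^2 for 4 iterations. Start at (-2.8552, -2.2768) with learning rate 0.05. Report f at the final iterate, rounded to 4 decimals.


Gradient descent on f(x,y) = 7*x^2 + 8*y^2.
Starting point: (-2.8552, -2.2768), alpha = 0.05
Step 1: grad_x = 2*7*-2.8552 = -39.9728, grad_y = 2*8*-2.2768 = -36.4288
  x_1 = -2.8552 - 0.05*-39.9728 = -0.8566
  y_1 = -2.2768 - 0.05*-36.4288 = -0.4554
Step 2: grad_x = 2*7*-0.8566 = -11.9918, grad_y = 2*8*-0.4554 = -7.2858
  x_2 = -0.8566 - 0.05*-11.9918 = -0.257
  y_2 = -0.4554 - 0.05*-7.2858 = -0.0911
Step 3: grad_x = 2*7*-0.257 = -3.5976, grad_y = 2*8*-0.0911 = -1.4572
  x_3 = -0.257 - 0.05*-3.5976 = -0.0771
  y_3 = -0.0911 - 0.05*-1.4572 = -0.0182
Step 4: grad_x = 2*7*-0.0771 = -1.0793, grad_y = 2*8*-0.0182 = -0.2914
  x_4 = -0.0771 - 0.05*-1.0793 = -0.0231
  y_4 = -0.0182 - 0.05*-0.2914 = -0.0036
f(-0.0231, -0.0036) = 7*(-0.0231)^2 + 8*(-0.0036)^2 = 0.0039


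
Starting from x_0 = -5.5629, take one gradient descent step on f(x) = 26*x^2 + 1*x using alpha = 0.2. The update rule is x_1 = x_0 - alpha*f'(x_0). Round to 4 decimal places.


We compute the gradient at x_0 and apply the update.
f'(x) = 52*x + 1
f'(-5.5629) = 52*-5.5629 + 1 = -288.2708
x_1 = -5.5629 - 0.2*-288.2708 = 52.0913


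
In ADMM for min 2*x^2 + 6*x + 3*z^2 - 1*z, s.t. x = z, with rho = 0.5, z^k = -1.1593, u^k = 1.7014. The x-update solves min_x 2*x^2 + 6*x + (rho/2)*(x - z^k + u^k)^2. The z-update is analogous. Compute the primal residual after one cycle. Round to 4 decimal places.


ADMM iteration with rho = 0.5, z^k = -1.1593, u^k = 1.7014
Step 1: x-update.
Minimize 2*x^2 + 6*x + (0.5/2)*(x + 1.1593 + 1.7014)^2
FOC: (2*2 + 0.5)*x = -6 + 0.5*(-1.1593 - 1.7014)
x^{k+1} = -1.6512
Step 2: z-update.
Minimize 3*z^2 - 1*z + (0.5/2)*(-1.6512 - z + 1.7014)^2
FOC: (2*3 + 0.5)*z = 1 + 0.5*(-1.6512 + 1.7014)
z^{k+1} = 0.1577
Step 3: u-update.
u^{k+1} = 1.7014 - 1.6512 - 0.1577 = -0.1075
Step 4: Primal residual = |-1.6512 - 0.1577| = 1.8089


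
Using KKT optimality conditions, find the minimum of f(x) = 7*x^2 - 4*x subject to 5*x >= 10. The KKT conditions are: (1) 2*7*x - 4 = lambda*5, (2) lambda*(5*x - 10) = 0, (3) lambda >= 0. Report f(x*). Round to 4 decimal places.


Step 1: Try lambda = 0 (constraint inactive).
x_unc = 4/(2*7) = 0.2857
Check: 5*0.2857 = 1.4285 < 10 -- violated!
Step 2: Constraint must be active: 5*x = 10
x* = 10/5 = 2.0
lambda = (2*7*2.0 - 4)/5 = 4.8
Step 3: Compute optimal value.
f(x*) = 7*2.0^2 - 4*2.0 = 20.0


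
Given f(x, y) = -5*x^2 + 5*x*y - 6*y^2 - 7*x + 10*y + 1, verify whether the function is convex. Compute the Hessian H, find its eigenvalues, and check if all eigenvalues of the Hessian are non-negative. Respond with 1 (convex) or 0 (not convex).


The Hessian of f(x,y) = -5*x^2 + 5*x*y - 6*y^2 - 7*x + 10*y + 1 is:
H = [[-10, 5], [5, -12]]
Trace = -10 - 12 = -22
Determinant = -10*-12 - (5)^2 = 95
Discriminant = (-22)^2 - 4*95 = 104.0
Eigenvalues: lambda_1 = -16.099, lambda_2 = -5.901
The function is not convex.

0


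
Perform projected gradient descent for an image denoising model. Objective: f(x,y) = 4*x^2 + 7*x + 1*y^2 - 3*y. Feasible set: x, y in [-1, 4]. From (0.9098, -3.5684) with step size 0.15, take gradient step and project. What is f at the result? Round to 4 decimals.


Step 1: Compute gradient at (0.9098, -3.5684).
grad_x = 2*4*0.9098 + 7 = 14.2784
grad_y = 2*1*-3.5684 - 3 = -10.1368
Step 2: Gradient step.
x_raw = 0.9098 - 0.15*14.2784 = -1.232
y_raw = -3.5684 - 0.15*-10.1368 = -2.0479
Step 3: Project onto [-1, 4].
x_proj = clip(-1.232) = -1.0
y_proj = clip(-2.0479) = -1.0
Step 4: Evaluate f.
f(-1.0, -1.0) = 1.0


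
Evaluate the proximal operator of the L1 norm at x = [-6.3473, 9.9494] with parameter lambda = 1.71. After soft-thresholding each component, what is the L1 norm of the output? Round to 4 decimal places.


Soft-thresholding with lambda = 1.71:
prox(-6.3473) = sign(-6.3473)*max(|-6.3473| - 1.71, 0) = -4.6373
prox(9.9494) = sign(9.9494)*max(|9.9494| - 1.71, 0) = 8.2394
prox(x) = [-4.6373, 8.2394]
||prox(x)||_1 = 4.6373 + 8.2394 = 12.8767


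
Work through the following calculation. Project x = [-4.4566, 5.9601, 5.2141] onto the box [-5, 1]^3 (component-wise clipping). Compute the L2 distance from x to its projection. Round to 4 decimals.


Project each component onto [-5, 1].
clip(-4.4566) = -4.4566, clip(5.9601) = 1.0, clip(5.2141) = 1.0
Projection = [-4.4566, 1.0, 1.0]
Squared diffs: [0.0, 24.6026, 17.7586]
Distance = sqrt(42.3612) = 6.5086


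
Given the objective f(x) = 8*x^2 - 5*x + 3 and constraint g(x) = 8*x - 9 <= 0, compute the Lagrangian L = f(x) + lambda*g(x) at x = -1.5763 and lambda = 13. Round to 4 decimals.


Step 1: Evaluate f(x).
f(-1.5763) = 8*(-1.5763)^2 - 5*(-1.5763) + 3 = 30.7593
Step 2: Evaluate g(x).
g(-1.5763) = 8*-1.5763 - 9 = -21.6104
Step 3: Compute Lagrangian.
L = 30.7593 + 13*-21.6104 = -250.1759


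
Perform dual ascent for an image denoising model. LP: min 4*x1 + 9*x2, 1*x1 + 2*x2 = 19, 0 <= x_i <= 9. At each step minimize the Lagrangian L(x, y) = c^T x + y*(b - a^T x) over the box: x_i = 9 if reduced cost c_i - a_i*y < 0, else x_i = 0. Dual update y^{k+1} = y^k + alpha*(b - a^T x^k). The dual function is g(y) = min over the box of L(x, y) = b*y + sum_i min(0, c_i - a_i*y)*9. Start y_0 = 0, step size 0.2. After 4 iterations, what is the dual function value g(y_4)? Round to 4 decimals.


Dual ascent for LP: min 4*x1 + 9*x2, 1*x1 + 2*x2 = 19, 0 <= x_i <= 9
Step 1: y^k = 0.0, reduced costs: (4.0, 9.0)
  x^k = (0.0, 0.0), subgradient = b - a^T x = 19.0
  y^{k+1} = 0.0 + 0.2*19.0 = 3.8
Step 2: y^k = 3.8, reduced costs: (0.2, 1.4)
  x^k = (0.0, 0.0), subgradient = b - a^T x = 19.0
  y^{k+1} = 3.8 + 0.2*19.0 = 7.6
Step 3: y^k = 7.6, reduced costs: (-3.6, -6.2)
  x^k = (9.0, 9.0), subgradient = b - a^T x = -8.0
  y^{k+1} = 7.6 + 0.2*-8.0 = 6.0
Step 4: y^k = 6.0, reduced costs: (-2.0, -3.0)
  x^k = (9.0, 9.0), subgradient = b - a^T x = -8.0
  y^{k+1} = 6.0 + 0.2*-8.0 = 4.4
Dual objective at y_4 = 4.4: reduced costs (-0.4, 0.2), box minimizer x = (9.0, 0.0)
g(y_4) = b*y + (c1 - a1*y)*x1 + (c2 - a2*y)*x2 = 19*4.4 + (-0.4)*9.0 + 0.2*0.0 = 83.6 - 3.6 + 0.0 = 80.0


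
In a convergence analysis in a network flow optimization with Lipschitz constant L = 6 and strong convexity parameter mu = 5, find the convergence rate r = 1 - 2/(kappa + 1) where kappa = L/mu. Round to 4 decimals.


Step 1: Compute the condition number.
kappa = L/mu = 6/5 = 1.2
Step 2: Compute the convergence rate.
r = 1 - 2/(kappa + 1) = 1 - 2*mu/(L + mu) = (L - mu)/(L + mu) = 1/11 = 0.0909


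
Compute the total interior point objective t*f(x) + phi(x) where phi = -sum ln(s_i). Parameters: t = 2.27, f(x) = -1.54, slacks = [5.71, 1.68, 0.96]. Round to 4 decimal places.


Step 1: Compute log-barrier.
ln values: [1.7422, 0.5188, -0.0408]
phi = -(1.7422 + 0.5188 - 0.0408) = -2.2202
Step 2: Compute augmented objective.
t*f(x) = 2.27*-1.54 = -3.4958
Total = -3.4958 - 2.2202 = -5.716


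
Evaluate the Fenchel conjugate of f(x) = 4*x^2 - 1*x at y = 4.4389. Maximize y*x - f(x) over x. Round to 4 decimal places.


f*(y) = sup_x {y*x - a*x^2 - b*x} = sup_x {(y-b)*x - a*x^2}
FOC: (y - b) - 2a*x = 0 => x* = (y - b)/(2a)
x* = (4.4389 + 1)/(2*4) = 0.6799
f*(4.4389) = (y-b)^2/(4a) = (4.4389 + 1)^2/(4*4)
= 29.5816/16 = 1.8489


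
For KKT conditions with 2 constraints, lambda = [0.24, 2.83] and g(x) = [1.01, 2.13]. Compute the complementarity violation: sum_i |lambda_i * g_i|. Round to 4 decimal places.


KKT complementary slackness check:
lambda_1 * g_1 = 0.24 * 1.01 = 0.2424
lambda_2 * g_2 = 2.83 * 2.13 = 6.0279
Total violation = 0.2424 + 6.0279 = 6.2703


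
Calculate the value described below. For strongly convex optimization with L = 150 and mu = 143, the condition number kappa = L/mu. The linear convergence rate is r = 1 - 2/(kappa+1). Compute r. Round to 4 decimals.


Step 1: Compute the condition number.
kappa = L/mu = 150/143 = 1.049
Step 2: Compute the convergence rate.
r = 1 - 2/(kappa + 1) = 1 - 2*mu/(L + mu) = (L - mu)/(L + mu) = 7/293 = 0.0239


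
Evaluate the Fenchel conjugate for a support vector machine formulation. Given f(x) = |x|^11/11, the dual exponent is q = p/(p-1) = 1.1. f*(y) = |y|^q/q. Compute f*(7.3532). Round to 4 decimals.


The conjugate exponent q satisfies 1/p + 1/q = 1.
p = 11, so q = 11/(11 - 1) = 1.1
|y|^q = 7.3532^1.1 = 8.9769
f*(7.3532) = 8.9769 / 1.1 = 8.1608


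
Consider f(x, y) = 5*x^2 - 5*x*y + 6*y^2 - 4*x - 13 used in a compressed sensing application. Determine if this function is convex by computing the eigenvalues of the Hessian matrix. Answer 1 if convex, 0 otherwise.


The Hessian of f(x,y) = 5*x^2 - 5*x*y + 6*y^2 - 4*x - 13 is:
H = [[10, -5], [-5, 12]]
Trace = 10 + 12 = 22
Determinant = 10*12 - (-5)^2 = 95
Discriminant = (22)^2 - 4*95 = 104.0
Eigenvalues: lambda_1 = 5.901, lambda_2 = 16.099
The function is convex.

1


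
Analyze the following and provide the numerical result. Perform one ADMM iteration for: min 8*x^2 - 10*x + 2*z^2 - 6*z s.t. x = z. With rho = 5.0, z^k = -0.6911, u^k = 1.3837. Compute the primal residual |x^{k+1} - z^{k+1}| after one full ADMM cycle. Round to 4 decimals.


ADMM iteration with rho = 5.0, z^k = -0.6911, u^k = 1.3837
Step 1: x-update.
Minimize 8*x^2 - 10*x + (5.0/2)*(x + 0.6911 + 1.3837)^2
FOC: (2*8 + 5.0)*x = 10 + 5.0*(-0.6911 - 1.3837)
x^{k+1} = -0.0178
Step 2: z-update.
Minimize 2*z^2 - 6*z + (5.0/2)*(-0.0178 - z + 1.3837)^2
FOC: (2*2 + 5.0)*z = 6 + 5.0*(-0.0178 + 1.3837)
z^{k+1} = 1.4255
Step 3: u-update.
u^{k+1} = 1.3837 - 0.0178 - 1.4255 = -0.0596
Step 4: Primal residual = |-0.0178 - 1.4255| = 1.4433


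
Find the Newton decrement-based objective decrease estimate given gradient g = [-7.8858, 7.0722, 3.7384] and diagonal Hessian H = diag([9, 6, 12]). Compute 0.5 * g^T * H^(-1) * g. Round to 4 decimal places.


Step 1: H is diagonal, so H^(-1) * g = [-0.8762, 1.1787, 0.3115].
Step 2: g^T H^(-1) g = sum_i g_i^2 / H_ii
  = (-7.8858)^2/9 + (7.0722)^2/6 + (3.7384)^2/12
  = 6.9095 + 8.336 + 1.1646 = 16.4102
Step 3: Objective decrease = 0.5 * g^T H^(-1) g = 8.2051


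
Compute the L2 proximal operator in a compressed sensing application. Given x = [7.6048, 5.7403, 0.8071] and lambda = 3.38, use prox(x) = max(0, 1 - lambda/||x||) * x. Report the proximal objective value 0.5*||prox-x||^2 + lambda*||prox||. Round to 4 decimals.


Step 1: Compute ||x||.
||x|| = 9.5622
Step 2: Compute scaling factor.
scale = max(0, 1 - 3.38/9.5622) = 0.6465
Step 3: prox(x) = [4.9167, 3.7112, 0.5218]
||prox(x)|| = 6.1822
Step 4: Proximal objective.
0.5*||prox-x||^2 = 5.7122
lambda*||prox|| = 20.8958
Total = 26.608


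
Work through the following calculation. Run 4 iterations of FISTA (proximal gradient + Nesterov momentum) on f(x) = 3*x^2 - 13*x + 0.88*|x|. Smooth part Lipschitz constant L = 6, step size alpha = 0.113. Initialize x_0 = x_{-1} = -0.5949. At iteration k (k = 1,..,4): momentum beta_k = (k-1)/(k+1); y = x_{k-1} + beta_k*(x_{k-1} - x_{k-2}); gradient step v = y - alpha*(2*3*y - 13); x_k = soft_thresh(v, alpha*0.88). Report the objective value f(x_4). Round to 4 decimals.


FISTA on f(x) = 3*x^2 - 13*x + 0.88*|x|
L = 6, alpha = 0.113
Iteration 1: beta = 0.0, y = -0.5949 + 0.0*(-0.5949 + 0.5949) = -0.5949
  grad(y) = -16.5694, v = y - alpha*grad = 1.2774
  prox(v) = soft_thresh(1.2774, 0.0994) = 1.178
Iteration 2: beta = 0.3333, y = 1.178 + 0.3333*(1.178 + 0.5949) = 1.769
  grad(y) = -2.3862, v = y - alpha*grad = 2.0386
  prox(v) = soft_thresh(2.0386, 0.0994) = 1.9392
Iteration 3: beta = 0.5, y = 1.9392 + 0.5*(1.9392 - 1.178) = 2.3198
  grad(y) = 0.9185, v = y - alpha*grad = 2.216
  prox(v) = soft_thresh(2.216, 0.0994) = 2.1165
Iteration 4: beta = 0.6, y = 2.1165 + 0.6*(2.1165 - 1.9392) = 2.2229
  grad(y) = 0.3376, v = y - alpha*grad = 2.1848
  prox(v) = soft_thresh(2.1848, 0.0994) = 2.0853
f(x_4) = 3*2.0853^2 - 13*2.0853 + 0.88*|2.0853| = -12.2284


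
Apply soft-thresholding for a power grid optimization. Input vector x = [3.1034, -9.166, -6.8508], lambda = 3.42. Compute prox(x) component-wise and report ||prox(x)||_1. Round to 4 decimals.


Soft-thresholding with lambda = 3.42:
prox(3.1034) = sign(3.1034)*max(|3.1034| - 3.42, 0) = 0.0
prox(-9.166) = sign(-9.166)*max(|-9.166| - 3.42, 0) = -5.746
prox(-6.8508) = sign(-6.8508)*max(|-6.8508| - 3.42, 0) = -3.4308
prox(x) = [0.0, -5.746, -3.4308]
||prox(x)||_1 = 0.0 + 5.746 + 3.4308 = 9.1768


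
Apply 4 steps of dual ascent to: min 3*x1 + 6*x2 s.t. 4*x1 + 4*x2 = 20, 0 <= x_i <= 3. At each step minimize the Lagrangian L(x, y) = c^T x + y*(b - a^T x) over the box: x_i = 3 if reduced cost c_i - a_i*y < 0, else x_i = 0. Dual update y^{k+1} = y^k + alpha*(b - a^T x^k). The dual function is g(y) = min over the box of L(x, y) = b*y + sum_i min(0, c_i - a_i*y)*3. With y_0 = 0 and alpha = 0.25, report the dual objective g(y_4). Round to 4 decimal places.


Dual ascent for LP: min 3*x1 + 6*x2, 4*x1 + 4*x2 = 20, 0 <= x_i <= 3
Step 1: y^k = 0.0, reduced costs: (3.0, 6.0)
  x^k = (0.0, 0.0), subgradient = b - a^T x = 20.0
  y^{k+1} = 0.0 + 0.25*20.0 = 5.0
Step 2: y^k = 5.0, reduced costs: (-17.0, -14.0)
  x^k = (3.0, 3.0), subgradient = b - a^T x = -4.0
  y^{k+1} = 5.0 + 0.25*-4.0 = 4.0
Step 3: y^k = 4.0, reduced costs: (-13.0, -10.0)
  x^k = (3.0, 3.0), subgradient = b - a^T x = -4.0
  y^{k+1} = 4.0 + 0.25*-4.0 = 3.0
Step 4: y^k = 3.0, reduced costs: (-9.0, -6.0)
  x^k = (3.0, 3.0), subgradient = b - a^T x = -4.0
  y^{k+1} = 3.0 + 0.25*-4.0 = 2.0
Dual objective at y_4 = 2.0: reduced costs (-5.0, -2.0), box minimizer x = (3.0, 3.0)
g(y_4) = b*y + (c1 - a1*y)*x1 + (c2 - a2*y)*x2 = 20*2.0 + (-5.0)*3.0 + (-2.0)*3.0 = 40.0 - 15.0 - 6.0 = 19.0


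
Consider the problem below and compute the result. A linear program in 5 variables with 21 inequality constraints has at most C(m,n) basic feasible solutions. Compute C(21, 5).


Each vertex corresponds to some choice of n active constraints out of m, so the number of vertices is at most C(m, n) = m! / (n!(m-n)!).
m = 21, n = 5
Numerator: 21 * 20 * 19 * 18 * 17
Denominator: 5! = 120
C(21, 5) = 20349


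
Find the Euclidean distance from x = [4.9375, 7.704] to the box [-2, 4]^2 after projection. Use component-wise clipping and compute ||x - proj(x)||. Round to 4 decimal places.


Project each component onto [-2, 4].
clip(4.9375) = 4.0, clip(7.704) = 4.0
Projection = [4.0, 4.0]
Squared diffs: [0.8789, 13.7196]
Distance = sqrt(14.5985) = 3.8208


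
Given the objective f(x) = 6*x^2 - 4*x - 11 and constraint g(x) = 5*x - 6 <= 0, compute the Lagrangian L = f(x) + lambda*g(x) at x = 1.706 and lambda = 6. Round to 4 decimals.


Step 1: Evaluate f(x).
f(1.706) = 6*1.706^2 - 4*1.706 - 11 = -0.3614
Step 2: Evaluate g(x).
g(1.706) = 5*1.706 - 6 = 2.53
Step 3: Compute Lagrangian.
L = -0.3614 + 6*2.53 = 14.8186


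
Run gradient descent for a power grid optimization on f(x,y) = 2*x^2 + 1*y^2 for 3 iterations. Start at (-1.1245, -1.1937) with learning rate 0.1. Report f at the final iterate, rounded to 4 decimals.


Gradient descent on f(x,y) = 2*x^2 + 1*y^2.
Starting point: (-1.1245, -1.1937), alpha = 0.1
Step 1: grad_x = 2*2*-1.1245 = -4.498, grad_y = 2*1*-1.1937 = -2.3874
  x_1 = -1.1245 - 0.1*-4.498 = -0.6747
  y_1 = -1.1937 - 0.1*-2.3874 = -0.955
Step 2: grad_x = 2*2*-0.6747 = -2.6988, grad_y = 2*1*-0.955 = -1.9099
  x_2 = -0.6747 - 0.1*-2.6988 = -0.4048
  y_2 = -0.955 - 0.1*-1.9099 = -0.764
Step 3: grad_x = 2*2*-0.4048 = -1.6193, grad_y = 2*1*-0.764 = -1.5279
  x_3 = -0.4048 - 0.1*-1.6193 = -0.2429
  y_3 = -0.764 - 0.1*-1.5279 = -0.6112
f(-0.2429, -0.6112) = 2*(-0.2429)^2 + 1*(-0.6112)^2 = 0.4915


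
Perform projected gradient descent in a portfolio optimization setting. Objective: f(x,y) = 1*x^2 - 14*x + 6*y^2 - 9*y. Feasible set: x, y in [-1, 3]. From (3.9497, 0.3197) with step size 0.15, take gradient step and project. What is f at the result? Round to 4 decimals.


Step 1: Compute gradient at (3.9497, 0.3197).
grad_x = 2*1*3.9497 - 14 = -6.1006
grad_y = 2*6*0.3197 - 9 = -5.1636
Step 2: Gradient step.
x_raw = 3.9497 - 0.15*-6.1006 = 4.8648
y_raw = 0.3197 - 0.15*-5.1636 = 1.0942
Step 3: Project onto [-1, 3].
x_proj = clip(4.8648) = 3.0
y_proj = clip(1.0942) = 1.0942
Step 4: Evaluate f.
f(3.0, 1.0942) = -35.664


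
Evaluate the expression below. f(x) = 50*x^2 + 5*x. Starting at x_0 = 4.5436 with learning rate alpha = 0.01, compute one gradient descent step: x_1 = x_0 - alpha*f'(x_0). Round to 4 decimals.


We compute the gradient at x_0 and apply the update.
f'(x) = 100*x + 5
f'(4.5436) = 100*4.5436 + 5 = 459.36
x_1 = 4.5436 - 0.01*459.36 = -0.05


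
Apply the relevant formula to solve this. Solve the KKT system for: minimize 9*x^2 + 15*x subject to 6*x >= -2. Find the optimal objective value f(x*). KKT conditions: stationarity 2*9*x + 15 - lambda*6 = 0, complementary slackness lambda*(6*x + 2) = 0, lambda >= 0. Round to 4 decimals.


Step 1: Try lambda = 0 (constraint inactive).
x_unc = -15/(2*9) = -0.8333
Check: 6*-0.8333 = -4.9998 < -2 -- violated!
Step 2: Constraint must be active: 6*x = -2
x* = -2/6 = -1/3 = -0.3333 (rounded; the exact value -1/3 is used below)
lambda = (2*9*(-1/3) + 15)/6 = 1.5
Step 3: Compute optimal value.
f(x*) = 9*(-1/3)^2 + 15*(-1/3) = -4.0


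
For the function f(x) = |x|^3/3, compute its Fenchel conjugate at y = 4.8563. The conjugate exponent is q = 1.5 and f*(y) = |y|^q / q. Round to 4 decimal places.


The conjugate exponent q satisfies 1/p + 1/q = 1.
p = 3, so q = 3/(3 - 1) = 1.5
|y|^q = 4.8563^1.5 = 10.7018
f*(4.8563) = 10.7018 / 1.5 = 7.1346


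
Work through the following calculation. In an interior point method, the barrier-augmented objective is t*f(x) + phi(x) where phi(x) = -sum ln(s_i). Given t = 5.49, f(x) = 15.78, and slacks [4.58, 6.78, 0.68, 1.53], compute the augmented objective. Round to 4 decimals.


Step 1: Compute log-barrier.
ln values: [1.5217, 1.914, -0.3857, 0.4253]
phi = -(1.5217 + 1.914 - 0.3857 + 0.4253) = -3.4753
Step 2: Compute augmented objective.
t*f(x) = 5.49*15.78 = 86.6322
Total = 86.6322 - 3.4753 = 83.1569


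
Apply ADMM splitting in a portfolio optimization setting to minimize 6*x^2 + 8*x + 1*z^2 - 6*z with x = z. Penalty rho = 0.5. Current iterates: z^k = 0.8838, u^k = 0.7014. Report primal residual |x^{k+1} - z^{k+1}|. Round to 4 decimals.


ADMM iteration with rho = 0.5, z^k = 0.8838, u^k = 0.7014
Step 1: x-update.
Minimize 6*x^2 + 8*x + (0.5/2)*(x - 0.8838 + 0.7014)^2
FOC: (2*6 + 0.5)*x = -8 + 0.5*(0.8838 - 0.7014)
x^{k+1} = -0.6327
Step 2: z-update.
Minimize 1*z^2 - 6*z + (0.5/2)*(-0.6327 - z + 0.7014)^2
FOC: (2*1 + 0.5)*z = 6 + 0.5*(-0.6327 + 0.7014)
z^{k+1} = 2.4137
Step 3: u-update.
u^{k+1} = 0.7014 - 0.6327 - 2.4137 = -2.345
Step 4: Primal residual = |-0.6327 - 2.4137| = 3.0464


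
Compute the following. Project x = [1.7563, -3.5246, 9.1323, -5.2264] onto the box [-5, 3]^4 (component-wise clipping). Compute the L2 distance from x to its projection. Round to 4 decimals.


Project each component onto [-5, 3].
clip(1.7563) = 1.7563, clip(-3.5246) = -3.5246, clip(9.1323) = 3.0, clip(-5.2264) = -5.0
Projection = [1.7563, -3.5246, 3.0, -5.0]
Squared diffs: [0.0, 0.0, 37.6051, 0.0513]
Distance = sqrt(37.6564) = 6.1365


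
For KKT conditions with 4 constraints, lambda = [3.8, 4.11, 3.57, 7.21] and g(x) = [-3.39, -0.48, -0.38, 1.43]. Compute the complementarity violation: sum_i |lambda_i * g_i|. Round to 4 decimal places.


KKT complementary slackness check:
lambda_1 * g_1 = 3.8 * -3.39 = -12.882
lambda_2 * g_2 = 4.11 * -0.48 = -1.9728
lambda_3 * g_3 = 3.57 * -0.38 = -1.3566
lambda_4 * g_4 = 7.21 * 1.43 = 10.3103
Total violation = 12.882 + 1.9728 + 1.3566 + 10.3103 = 26.5217


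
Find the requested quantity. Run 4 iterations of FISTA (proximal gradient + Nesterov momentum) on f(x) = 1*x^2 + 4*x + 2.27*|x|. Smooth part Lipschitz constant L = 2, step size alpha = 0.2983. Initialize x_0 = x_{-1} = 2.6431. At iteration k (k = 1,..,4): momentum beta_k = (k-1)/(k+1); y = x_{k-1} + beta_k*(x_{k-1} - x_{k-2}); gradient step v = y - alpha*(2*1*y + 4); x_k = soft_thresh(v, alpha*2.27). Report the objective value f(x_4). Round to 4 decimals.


FISTA on f(x) = 1*x^2 + 4*x + 2.27*|x|
L = 2, alpha = 0.2983
Iteration 1: beta = 0.0, y = 2.6431 + 0.0*(2.6431 - 2.6431) = 2.6431
  grad(y) = 9.2862, v = y - alpha*grad = -0.127
  prox(v) = soft_thresh(-0.127, 0.6771) = 0.0
Iteration 2: beta = 0.3333, y = 0.0 + 0.3333*(0.0 - 2.6431) = -0.881
  grad(y) = 2.2379, v = y - alpha*grad = -1.5486
  prox(v) = soft_thresh(-1.5486, 0.6771) = -0.8715
Iteration 3: beta = 0.5, y = -0.8715 + 0.5*(-0.8715 - 0.0) = -1.3072
  grad(y) = 1.3856, v = y - alpha*grad = -1.7205
  prox(v) = soft_thresh(-1.7205, 0.6771) = -1.0434
Iteration 4: beta = 0.6, y = -1.0434 + 0.6*(-1.0434 + 0.8715) = -1.1465
  grad(y) = 1.7069, v = y - alpha*grad = -1.6557
  prox(v) = soft_thresh(-1.6557, 0.6771) = -0.9786
f(x_4) = 1*(-0.9786)^2 + 4*(-0.9786) + 2.27*|-0.9786| = -0.7353


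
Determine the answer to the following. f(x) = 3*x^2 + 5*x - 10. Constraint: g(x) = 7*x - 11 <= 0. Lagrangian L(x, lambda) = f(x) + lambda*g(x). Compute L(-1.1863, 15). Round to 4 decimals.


Step 1: Evaluate f(x).
f(-1.1863) = 3*(-1.1863)^2 + 5*(-1.1863) - 10 = -11.7096
Step 2: Evaluate g(x).
g(-1.1863) = 7*-1.1863 - 11 = -19.3041
Step 3: Compute Lagrangian.
L = -11.7096 + 15*-19.3041 = -301.2711


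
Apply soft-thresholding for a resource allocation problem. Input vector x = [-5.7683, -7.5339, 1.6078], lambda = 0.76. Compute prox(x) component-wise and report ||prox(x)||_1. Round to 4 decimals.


Soft-thresholding with lambda = 0.76:
prox(-5.7683) = sign(-5.7683)*max(|-5.7683| - 0.76, 0) = -5.0083
prox(-7.5339) = sign(-7.5339)*max(|-7.5339| - 0.76, 0) = -6.7739
prox(1.6078) = sign(1.6078)*max(|1.6078| - 0.76, 0) = 0.8478
prox(x) = [-5.0083, -6.7739, 0.8478]
||prox(x)||_1 = 5.0083 + 6.7739 + 0.8478 = 12.63


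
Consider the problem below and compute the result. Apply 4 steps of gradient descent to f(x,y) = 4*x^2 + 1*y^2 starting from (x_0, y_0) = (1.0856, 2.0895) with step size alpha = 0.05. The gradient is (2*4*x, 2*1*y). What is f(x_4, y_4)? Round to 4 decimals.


Gradient descent on f(x,y) = 4*x^2 + 1*y^2.
Starting point: (1.0856, 2.0895), alpha = 0.05
Step 1: grad_x = 2*4*1.0856 = 8.6848, grad_y = 2*1*2.0895 = 4.179
  x_1 = 1.0856 - 0.05*8.6848 = 0.6514
  y_1 = 2.0895 - 0.05*4.179 = 1.8806
Step 2: grad_x = 2*4*0.6514 = 5.2109, grad_y = 2*1*1.8806 = 3.7611
  x_2 = 0.6514 - 0.05*5.2109 = 0.3908
  y_2 = 1.8806 - 0.05*3.7611 = 1.6925
Step 3: grad_x = 2*4*0.3908 = 3.1265, grad_y = 2*1*1.6925 = 3.385
  x_3 = 0.3908 - 0.05*3.1265 = 0.2345
  y_3 = 1.6925 - 0.05*3.385 = 1.5232
Step 4: grad_x = 2*4*0.2345 = 1.8759, grad_y = 2*1*1.5232 = 3.0465
  x_4 = 0.2345 - 0.05*1.8759 = 0.1407
  y_4 = 1.5232 - 0.05*3.0465 = 1.3709
f(0.1407, 1.3709) = 4*0.1407^2 + 1*1.3709^2 = 1.9586


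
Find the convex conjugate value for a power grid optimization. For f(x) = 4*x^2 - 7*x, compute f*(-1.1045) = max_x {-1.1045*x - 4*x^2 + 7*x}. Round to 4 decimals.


f*(y) = sup_x {y*x - a*x^2 - b*x} = sup_x {(y-b)*x - a*x^2}
FOC: (y - b) - 2a*x = 0 => x* = (y - b)/(2a)
x* = (-1.1045 + 7)/(2*4) = 0.7369
f*(-1.1045) = (y-b)^2/(4a) = (-1.1045 + 7)^2/(4*4)
= 34.7569/16 = 2.1723


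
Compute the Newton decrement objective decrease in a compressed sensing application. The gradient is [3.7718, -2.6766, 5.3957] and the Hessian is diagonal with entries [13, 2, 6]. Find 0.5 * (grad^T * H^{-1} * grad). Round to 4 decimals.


Step 1: H is diagonal, so H^(-1) * g = [0.2901, -1.3383, 0.8993].
Step 2: g^T H^(-1) g = sum_i g_i^2 / H_ii
  = (3.7718)^2/13 + (-2.6766)^2/2 + (5.3957)^2/6
  = 1.0943 + 3.5821 + 4.8523 = 9.5287
Step 3: Objective decrease = 0.5 * g^T H^(-1) g = 4.7644


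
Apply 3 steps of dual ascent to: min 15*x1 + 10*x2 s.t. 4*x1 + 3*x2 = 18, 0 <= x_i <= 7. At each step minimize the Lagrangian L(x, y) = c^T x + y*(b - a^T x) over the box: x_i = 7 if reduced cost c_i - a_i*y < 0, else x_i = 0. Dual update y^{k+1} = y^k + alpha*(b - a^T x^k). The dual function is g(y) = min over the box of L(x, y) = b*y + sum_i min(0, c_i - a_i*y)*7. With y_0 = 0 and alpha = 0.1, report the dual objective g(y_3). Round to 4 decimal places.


Dual ascent for LP: min 15*x1 + 10*x2, 4*x1 + 3*x2 = 18, 0 <= x_i <= 7
Step 1: y^k = 0.0, reduced costs: (15.0, 10.0)
  x^k = (0.0, 0.0), subgradient = b - a^T x = 18.0
  y^{k+1} = 0.0 + 0.1*18.0 = 1.8
Step 2: y^k = 1.8, reduced costs: (7.8, 4.6)
  x^k = (0.0, 0.0), subgradient = b - a^T x = 18.0
  y^{k+1} = 1.8 + 0.1*18.0 = 3.6
Step 3: y^k = 3.6, reduced costs: (0.6, -0.8)
  x^k = (0.0, 7.0), subgradient = b - a^T x = -3.0
  y^{k+1} = 3.6 + 0.1*-3.0 = 3.3
Dual objective at y_3 = 3.3: reduced costs (1.8, 0.1), box minimizer x = (0.0, 0.0)
g(y_3) = b*y + (c1 - a1*y)*x1 + (c2 - a2*y)*x2 = 18*3.3 + 1.8*0.0 + 0.1*0.0 = 59.4 + 0.0 + 0.0 = 59.4


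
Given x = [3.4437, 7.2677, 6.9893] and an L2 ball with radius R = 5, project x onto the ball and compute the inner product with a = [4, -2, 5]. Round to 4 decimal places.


Step 1: Compute ||x|| (intermediates to 6 decimals).
||x|| = sqrt(3.4437^2 + 7.2677^2 + 6.9893^2) = 10.654992
Step 2: Project.
Since ||x|| > R, scale = R/||x|| = 5/10.654992 = 0.469264, proj(x) = scale * x
proj(x) = [1.616004, 3.41047, 3.279827]
Step 3: Dot product.
a^T * proj(x) = 4*1.616004 - 2*3.41047 + 5*3.279827 = 16.0422


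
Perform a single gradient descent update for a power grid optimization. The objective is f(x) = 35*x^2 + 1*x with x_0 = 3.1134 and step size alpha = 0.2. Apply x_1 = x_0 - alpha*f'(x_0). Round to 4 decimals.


We compute the gradient at x_0 and apply the update.
f'(x) = 70*x + 1
f'(3.1134) = 70*3.1134 + 1 = 218.938
x_1 = 3.1134 - 0.2*218.938 = -40.6742


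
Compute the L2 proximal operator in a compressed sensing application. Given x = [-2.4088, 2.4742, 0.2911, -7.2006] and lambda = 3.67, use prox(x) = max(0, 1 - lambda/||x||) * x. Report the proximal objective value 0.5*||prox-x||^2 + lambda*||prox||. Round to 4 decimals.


Step 1: Compute ||x||.
||x|| = 7.9911
Step 2: Compute scaling factor.
scale = max(0, 1 - 3.67/7.9911) = 0.5407
Step 3: prox(x) = [-1.3025, 1.3379, 0.1574, -3.8936]
||prox(x)|| = 4.3211
Step 4: Proximal objective.
0.5*||prox-x||^2 = 6.7345
lambda*||prox|| = 15.8584
Total = 22.5928
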